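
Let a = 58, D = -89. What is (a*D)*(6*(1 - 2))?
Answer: 30972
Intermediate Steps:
(a*D)*(6*(1 - 2)) = (58*(-89))*(6*(1 - 2)) = -30972*(-1) = -5162*(-6) = 30972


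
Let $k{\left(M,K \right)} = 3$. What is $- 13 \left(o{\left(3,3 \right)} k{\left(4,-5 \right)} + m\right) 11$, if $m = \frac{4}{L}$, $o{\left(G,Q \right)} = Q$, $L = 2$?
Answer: $-1573$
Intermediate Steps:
$m = 2$ ($m = \frac{4}{2} = 4 \cdot \frac{1}{2} = 2$)
$- 13 \left(o{\left(3,3 \right)} k{\left(4,-5 \right)} + m\right) 11 = - 13 \left(3 \cdot 3 + 2\right) 11 = - 13 \left(9 + 2\right) 11 = - 13 \cdot 11 \cdot 11 = - 143 \cdot 11 = \left(-1\right) 1573 = -1573$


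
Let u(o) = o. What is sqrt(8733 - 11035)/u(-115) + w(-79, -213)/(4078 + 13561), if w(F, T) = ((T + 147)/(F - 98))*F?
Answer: -1738/1040701 - I*sqrt(2302)/115 ≈ -0.00167 - 0.41721*I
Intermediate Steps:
w(F, T) = F*(147 + T)/(-98 + F) (w(F, T) = ((147 + T)/(-98 + F))*F = F*(147 + T)/(-98 + F))
sqrt(8733 - 11035)/u(-115) + w(-79, -213)/(4078 + 13561) = sqrt(8733 - 11035)/(-115) + (-79*(147 - 213)/(-98 - 79))/(4078 + 13561) = sqrt(-2302)*(-1/115) - 79*(-66)/(-177)/17639 = (I*sqrt(2302))*(-1/115) - 79*(-1/177)*(-66)*(1/17639) = -I*sqrt(2302)/115 - 1738/59*1/17639 = -I*sqrt(2302)/115 - 1738/1040701 = -1738/1040701 - I*sqrt(2302)/115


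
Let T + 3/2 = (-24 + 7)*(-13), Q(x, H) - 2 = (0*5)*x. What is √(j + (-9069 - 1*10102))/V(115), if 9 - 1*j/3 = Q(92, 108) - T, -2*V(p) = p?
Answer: -I*√73966/115 ≈ -2.3649*I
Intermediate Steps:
V(p) = -p/2
Q(x, H) = 2 (Q(x, H) = 2 + (0*5)*x = 2 + 0*x = 2 + 0 = 2)
T = 439/2 (T = -3/2 + (-24 + 7)*(-13) = -3/2 - 17*(-13) = -3/2 + 221 = 439/2 ≈ 219.50)
j = 1359/2 (j = 27 - 3*(2 - 1*439/2) = 27 - 3*(2 - 439/2) = 27 - 3*(-435/2) = 27 + 1305/2 = 1359/2 ≈ 679.50)
√(j + (-9069 - 1*10102))/V(115) = √(1359/2 + (-9069 - 1*10102))/((-½*115)) = √(1359/2 + (-9069 - 10102))/(-115/2) = √(1359/2 - 19171)*(-2/115) = √(-36983/2)*(-2/115) = (I*√73966/2)*(-2/115) = -I*√73966/115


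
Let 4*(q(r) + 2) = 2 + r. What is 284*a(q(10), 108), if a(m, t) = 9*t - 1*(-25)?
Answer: 283148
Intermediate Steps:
q(r) = -3/2 + r/4 (q(r) = -2 + (2 + r)/4 = -2 + (1/2 + r/4) = -3/2 + r/4)
a(m, t) = 25 + 9*t (a(m, t) = 9*t + 25 = 25 + 9*t)
284*a(q(10), 108) = 284*(25 + 9*108) = 284*(25 + 972) = 284*997 = 283148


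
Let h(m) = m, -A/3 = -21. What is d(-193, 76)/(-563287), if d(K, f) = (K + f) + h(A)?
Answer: 54/563287 ≈ 9.5866e-5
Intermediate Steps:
A = 63 (A = -3*(-21) = 63)
d(K, f) = 63 + K + f (d(K, f) = (K + f) + 63 = 63 + K + f)
d(-193, 76)/(-563287) = (63 - 193 + 76)/(-563287) = -54*(-1/563287) = 54/563287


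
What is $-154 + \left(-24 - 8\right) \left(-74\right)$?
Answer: $2214$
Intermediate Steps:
$-154 + \left(-24 - 8\right) \left(-74\right) = -154 - -2368 = -154 + 2368 = 2214$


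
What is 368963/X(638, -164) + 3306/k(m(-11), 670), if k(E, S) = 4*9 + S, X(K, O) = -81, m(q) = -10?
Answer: -130110046/28593 ≈ -4550.4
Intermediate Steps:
k(E, S) = 36 + S
368963/X(638, -164) + 3306/k(m(-11), 670) = 368963/(-81) + 3306/(36 + 670) = 368963*(-1/81) + 3306/706 = -368963/81 + 3306*(1/706) = -368963/81 + 1653/353 = -130110046/28593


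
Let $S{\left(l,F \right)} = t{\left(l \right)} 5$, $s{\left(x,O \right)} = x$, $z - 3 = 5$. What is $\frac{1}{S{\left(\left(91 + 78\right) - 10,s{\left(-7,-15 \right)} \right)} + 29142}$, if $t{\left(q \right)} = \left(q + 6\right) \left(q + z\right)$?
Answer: $\frac{1}{166917} \approx 5.991 \cdot 10^{-6}$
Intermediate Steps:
$z = 8$ ($z = 3 + 5 = 8$)
$t{\left(q \right)} = \left(6 + q\right) \left(8 + q\right)$ ($t{\left(q \right)} = \left(q + 6\right) \left(q + 8\right) = \left(6 + q\right) \left(8 + q\right)$)
$S{\left(l,F \right)} = 240 + 5 l^{2} + 70 l$ ($S{\left(l,F \right)} = \left(48 + l^{2} + 14 l\right) 5 = 240 + 5 l^{2} + 70 l$)
$\frac{1}{S{\left(\left(91 + 78\right) - 10,s{\left(-7,-15 \right)} \right)} + 29142} = \frac{1}{\left(240 + 5 \left(\left(91 + 78\right) - 10\right)^{2} + 70 \left(\left(91 + 78\right) - 10\right)\right) + 29142} = \frac{1}{\left(240 + 5 \left(169 + \left(-36 + 26\right)\right)^{2} + 70 \left(169 + \left(-36 + 26\right)\right)\right) + 29142} = \frac{1}{\left(240 + 5 \left(169 - 10\right)^{2} + 70 \left(169 - 10\right)\right) + 29142} = \frac{1}{\left(240 + 5 \cdot 159^{2} + 70 \cdot 159\right) + 29142} = \frac{1}{\left(240 + 5 \cdot 25281 + 11130\right) + 29142} = \frac{1}{\left(240 + 126405 + 11130\right) + 29142} = \frac{1}{137775 + 29142} = \frac{1}{166917}$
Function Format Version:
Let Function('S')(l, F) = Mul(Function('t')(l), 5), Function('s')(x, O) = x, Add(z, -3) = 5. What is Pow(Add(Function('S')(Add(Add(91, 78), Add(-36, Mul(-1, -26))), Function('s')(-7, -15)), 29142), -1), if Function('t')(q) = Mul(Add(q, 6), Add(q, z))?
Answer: Rational(1, 166917) ≈ 5.9910e-6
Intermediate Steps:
z = 8 (z = Add(3, 5) = 8)
Function('t')(q) = Mul(Add(6, q), Add(8, q)) (Function('t')(q) = Mul(Add(q, 6), Add(q, 8)) = Mul(Add(6, q), Add(8, q)))
Function('S')(l, F) = Add(240, Mul(5, Pow(l, 2)), Mul(70, l)) (Function('S')(l, F) = Mul(Add(48, Pow(l, 2), Mul(14, l)), 5) = Add(240, Mul(5, Pow(l, 2)), Mul(70, l)))
Pow(Add(Function('S')(Add(Add(91, 78), Add(-36, Mul(-1, -26))), Function('s')(-7, -15)), 29142), -1) = Pow(Add(Add(240, Mul(5, Pow(Add(Add(91, 78), Add(-36, Mul(-1, -26))), 2)), Mul(70, Add(Add(91, 78), Add(-36, Mul(-1, -26))))), 29142), -1) = Pow(Add(Add(240, Mul(5, Pow(Add(169, Add(-36, 26)), 2)), Mul(70, Add(169, Add(-36, 26)))), 29142), -1) = Pow(Add(Add(240, Mul(5, Pow(Add(169, -10), 2)), Mul(70, Add(169, -10))), 29142), -1) = Pow(Add(Add(240, Mul(5, Pow(159, 2)), Mul(70, 159)), 29142), -1) = Pow(Add(Add(240, Mul(5, 25281), 11130), 29142), -1) = Pow(Add(Add(240, 126405, 11130), 29142), -1) = Pow(Add(137775, 29142), -1) = Pow(166917, -1) = Rational(1, 166917)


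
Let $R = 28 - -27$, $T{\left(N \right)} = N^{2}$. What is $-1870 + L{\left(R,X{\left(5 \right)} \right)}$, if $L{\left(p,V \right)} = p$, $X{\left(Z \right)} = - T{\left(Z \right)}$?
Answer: $-1815$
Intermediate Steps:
$R = 55$ ($R = 28 + 27 = 55$)
$X{\left(Z \right)} = - Z^{2}$
$-1870 + L{\left(R,X{\left(5 \right)} \right)} = -1870 + 55 = -1815$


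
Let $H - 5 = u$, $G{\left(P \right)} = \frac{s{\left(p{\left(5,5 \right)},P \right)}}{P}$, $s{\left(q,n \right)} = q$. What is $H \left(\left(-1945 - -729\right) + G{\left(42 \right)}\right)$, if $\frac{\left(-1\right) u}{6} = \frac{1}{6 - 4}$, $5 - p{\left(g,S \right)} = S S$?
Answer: $- \frac{51092}{21} \approx -2433.0$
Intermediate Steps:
$p{\left(g,S \right)} = 5 - S^{2}$ ($p{\left(g,S \right)} = 5 - S S = 5 - S^{2}$)
$G{\left(P \right)} = - \frac{20}{P}$ ($G{\left(P \right)} = \frac{5 - 5^{2}}{P} = \frac{5 - 25}{P} = - \frac{20}{P}$)
$u = -3$ ($u = - \frac{6}{6 - 4} = - \frac{6}{2} = \left(-6\right) \frac{1}{2} = -3$)
$H = 2$ ($H = 5 - 3 = 2$)
$H \left(\left(-1945 - -729\right) + G{\left(42 \right)}\right) = 2 \left(\left(-1945 - -729\right) - \frac{20}{42}\right) = 2 \left(\left(-1945 + 729\right) - \frac{10}{21}\right) = 2 \left(-1216 - \frac{10}{21}\right) = 2 \left(- \frac{25546}{21}\right) = - \frac{51092}{21}$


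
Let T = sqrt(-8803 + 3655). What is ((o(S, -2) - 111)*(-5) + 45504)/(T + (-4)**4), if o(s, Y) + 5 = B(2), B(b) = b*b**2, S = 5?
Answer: 2946816/17671 - 69066*I*sqrt(143)/17671 ≈ 166.76 - 46.738*I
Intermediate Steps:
B(b) = b**3
o(s, Y) = 3 (o(s, Y) = -5 + 2**3 = -5 + 8 = 3)
T = 6*I*sqrt(143) (T = sqrt(-5148) = 6*I*sqrt(143) ≈ 71.75*I)
((o(S, -2) - 111)*(-5) + 45504)/(T + (-4)**4) = ((3 - 111)*(-5) + 45504)/(6*I*sqrt(143) + (-4)**4) = (-108*(-5) + 45504)/(6*I*sqrt(143) + 256) = (540 + 45504)/(256 + 6*I*sqrt(143)) = 46044/(256 + 6*I*sqrt(143))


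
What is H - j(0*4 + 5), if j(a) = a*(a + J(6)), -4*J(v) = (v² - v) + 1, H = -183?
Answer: -677/4 ≈ -169.25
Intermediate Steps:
J(v) = -¼ - v²/4 + v/4 (J(v) = -((v² - v) + 1)/4 = -(1 + v² - v)/4 = -¼ - v²/4 + v/4)
j(a) = a*(-31/4 + a) (j(a) = a*(a + (-¼ - ¼*6² + (¼)*6)) = a*(a + (-¼ - ¼*36 + 3/2)) = a*(a + (-¼ - 9 + 3/2)) = a*(a - 31/4) = a*(-31/4 + a))
H - j(0*4 + 5) = -183 - (0*4 + 5)*(-31 + 4*(0*4 + 5))/4 = -183 - (0 + 5)*(-31 + 4*(0 + 5))/4 = -183 - 5*(-31 + 4*5)/4 = -183 - 5*(-31 + 20)/4 = -183 - 5*(-11)/4 = -183 - 1*(-55/4) = -183 + 55/4 = -677/4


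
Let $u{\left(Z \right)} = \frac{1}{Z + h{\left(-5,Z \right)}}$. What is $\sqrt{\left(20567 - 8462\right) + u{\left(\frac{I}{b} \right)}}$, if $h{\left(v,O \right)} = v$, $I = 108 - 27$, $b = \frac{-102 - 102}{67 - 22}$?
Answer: $\frac{\sqrt{29270086885}}{1555} \approx 110.02$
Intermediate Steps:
$b = - \frac{68}{15}$ ($b = - \frac{204}{45} = \left(-204\right) \frac{1}{45} = - \frac{68}{15} \approx -4.5333$)
$I = 81$ ($I = 108 - 27 = 81$)
$u{\left(Z \right)} = \frac{1}{-5 + Z}$ ($u{\left(Z \right)} = \frac{1}{Z - 5} = \frac{1}{-5 + Z}$)
$\sqrt{\left(20567 - 8462\right) + u{\left(\frac{I}{b} \right)}} = \sqrt{\left(20567 - 8462\right) + \frac{1}{-5 + \frac{81}{- \frac{68}{15}}}} = \sqrt{\left(20567 - 8462\right) + \frac{1}{-5 + 81 \left(- \frac{15}{68}\right)}} = \sqrt{12105 + \frac{1}{-5 - \frac{1215}{68}}} = \sqrt{12105 + \frac{1}{- \frac{1555}{68}}} = \sqrt{12105 - \frac{68}{1555}} = \sqrt{\frac{18823207}{1555}} = \frac{\sqrt{29270086885}}{1555}$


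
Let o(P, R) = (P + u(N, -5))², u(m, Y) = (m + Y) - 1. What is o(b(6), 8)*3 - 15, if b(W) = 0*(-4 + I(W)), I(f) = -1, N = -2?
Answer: 177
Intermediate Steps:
u(m, Y) = -1 + Y + m (u(m, Y) = (Y + m) - 1 = -1 + Y + m)
b(W) = 0 (b(W) = 0*(-4 - 1) = 0*(-5) = 0)
o(P, R) = (-8 + P)² (o(P, R) = (P + (-1 - 5 - 2))² = (P - 8)² = (-8 + P)²)
o(b(6), 8)*3 - 15 = (-8 + 0)²*3 - 15 = (-8)²*3 - 15 = 64*3 - 15 = 192 - 15 = 177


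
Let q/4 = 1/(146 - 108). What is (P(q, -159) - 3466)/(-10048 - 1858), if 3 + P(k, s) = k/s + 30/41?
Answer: 429583261/1474689066 ≈ 0.29130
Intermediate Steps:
q = 2/19 (q = 4/(146 - 108) = 4/38 = 4*(1/38) = 2/19 ≈ 0.10526)
P(k, s) = -93/41 + k/s (P(k, s) = -3 + (k/s + 30/41) = -3 + (30/41 + k/s) = -93/41 + k/s)
(P(q, -159) - 3466)/(-10048 - 1858) = ((-93/41 + (2/19)/(-159)) - 3466)/(-10048 - 1858) = ((-93/41 + (2/19)*(-1/159)) - 3466)/(-11906) = ((-93/41 - 2/3021) - 3466)*(-1/11906) = (-281035/123861 - 3466)*(-1/11906) = -429583261/123861*(-1/11906) = 429583261/1474689066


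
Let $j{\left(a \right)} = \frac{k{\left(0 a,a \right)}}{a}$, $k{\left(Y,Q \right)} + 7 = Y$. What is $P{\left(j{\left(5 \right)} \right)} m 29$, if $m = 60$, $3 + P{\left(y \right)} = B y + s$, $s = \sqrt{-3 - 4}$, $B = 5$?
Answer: $-17400 + 1740 i \sqrt{7} \approx -17400.0 + 4603.6 i$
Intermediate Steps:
$s = i \sqrt{7}$ ($s = \sqrt{-7} = i \sqrt{7} \approx 2.6458 i$)
$k{\left(Y,Q \right)} = -7 + Y$
$j{\left(a \right)} = - \frac{7}{a}$ ($j{\left(a \right)} = \frac{-7 + 0 a}{a} = \frac{-7 + 0}{a} = - \frac{7}{a}$)
$P{\left(y \right)} = -3 + 5 y + i \sqrt{7}$ ($P{\left(y \right)} = -3 + \left(5 y + i \sqrt{7}\right) = -3 + 5 y + i \sqrt{7}$)
$P{\left(j{\left(5 \right)} \right)} m 29 = \left(-3 + 5 \left(- \frac{7}{5}\right) + i \sqrt{7}\right) 60 \cdot 29 = \left(-3 - 7 + i \sqrt{7}\right) 60 \cdot 29 = \left(-10 + i \sqrt{7}\right) 60 \cdot 29 = \left(-600 + 60 i \sqrt{7}\right) 29 = -17400 + 1740 i \sqrt{7}$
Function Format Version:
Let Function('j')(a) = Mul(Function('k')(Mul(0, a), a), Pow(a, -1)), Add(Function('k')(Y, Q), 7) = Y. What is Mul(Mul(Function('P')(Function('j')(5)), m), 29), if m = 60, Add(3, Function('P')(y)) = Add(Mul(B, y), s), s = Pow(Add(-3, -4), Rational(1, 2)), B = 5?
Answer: Add(-17400, Mul(1740, I, Pow(7, Rational(1, 2)))) ≈ Add(-17400., Mul(4603.6, I))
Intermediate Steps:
s = Mul(I, Pow(7, Rational(1, 2))) (s = Pow(-7, Rational(1, 2)) = Mul(I, Pow(7, Rational(1, 2))) ≈ Mul(2.6458, I))
Function('k')(Y, Q) = Add(-7, Y)
Function('j')(a) = Mul(-7, Pow(a, -1)) (Function('j')(a) = Mul(Add(-7, Mul(0, a)), Pow(a, -1)) = Mul(Add(-7, 0), Pow(a, -1)) = Mul(-7, Pow(a, -1)))
Function('P')(y) = Add(-3, Mul(5, y), Mul(I, Pow(7, Rational(1, 2)))) (Function('P')(y) = Add(-3, Add(Mul(5, y), Mul(I, Pow(7, Rational(1, 2))))) = Add(-3, Mul(5, y), Mul(I, Pow(7, Rational(1, 2)))))
Mul(Mul(Function('P')(Function('j')(5)), m), 29) = Mul(Mul(Add(-3, Mul(5, Mul(-7, Pow(5, -1))), Mul(I, Pow(7, Rational(1, 2)))), 60), 29) = Mul(Mul(Add(-3, Mul(5, Mul(-7, Rational(1, 5))), Mul(I, Pow(7, Rational(1, 2)))), 60), 29) = Mul(Mul(Add(-3, Mul(5, Rational(-7, 5)), Mul(I, Pow(7, Rational(1, 2)))), 60), 29) = Mul(Mul(Add(-3, -7, Mul(I, Pow(7, Rational(1, 2)))), 60), 29) = Mul(Mul(Add(-10, Mul(I, Pow(7, Rational(1, 2)))), 60), 29) = Mul(Add(-600, Mul(60, I, Pow(7, Rational(1, 2)))), 29) = Add(-17400, Mul(1740, I, Pow(7, Rational(1, 2))))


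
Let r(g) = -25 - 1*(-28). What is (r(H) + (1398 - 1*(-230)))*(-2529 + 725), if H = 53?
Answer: -2942324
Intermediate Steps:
r(g) = 3 (r(g) = -25 + 28 = 3)
(r(H) + (1398 - 1*(-230)))*(-2529 + 725) = (3 + (1398 - 1*(-230)))*(-2529 + 725) = (3 + (1398 + 230))*(-1804) = (3 + 1628)*(-1804) = 1631*(-1804) = -2942324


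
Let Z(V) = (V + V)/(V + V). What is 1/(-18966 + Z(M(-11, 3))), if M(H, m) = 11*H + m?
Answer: -1/18965 ≈ -5.2729e-5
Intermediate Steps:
M(H, m) = m + 11*H
Z(V) = 1 (Z(V) = (2*V)/((2*V)) = (2*V)*(1/(2*V)) = 1)
1/(-18966 + Z(M(-11, 3))) = 1/(-18966 + 1) = 1/(-18965) = -1/18965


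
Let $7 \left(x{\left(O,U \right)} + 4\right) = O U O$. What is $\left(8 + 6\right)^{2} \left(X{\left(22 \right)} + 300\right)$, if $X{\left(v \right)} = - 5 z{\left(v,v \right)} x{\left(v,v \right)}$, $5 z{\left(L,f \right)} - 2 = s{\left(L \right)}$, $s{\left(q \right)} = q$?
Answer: $-7077840$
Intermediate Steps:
$z{\left(L,f \right)} = \frac{2}{5} + \frac{L}{5}$
$x{\left(O,U \right)} = -4 + \frac{U O^{2}}{7}$ ($x{\left(O,U \right)} = -4 + \frac{O U O}{7} = -4 + \frac{U O^{2}}{7}$)
$X{\left(v \right)} = \left(-4 + \frac{v^{3}}{7}\right) \left(-2 - v\right)$ ($X{\left(v \right)} = - 5 \left(\frac{2}{5} + \frac{v}{5}\right) \left(-4 + \frac{v v^{2}}{7}\right) = \left(-2 - v\right) \left(-4 + \frac{v^{3}}{7}\right) = \left(-4 + \frac{v^{3}}{7}\right) \left(-2 - v\right)$)
$\left(8 + 6\right)^{2} \left(X{\left(22 \right)} + 300\right) = \left(8 + 6\right)^{2} \left(- \frac{\left(-28 + 22^{3}\right) \left(2 + 22\right)}{7} + 300\right) = 14^{2} \left(\left(- \frac{1}{7}\right) \left(-28 + 10648\right) 24 + 300\right) = 196 \left(\left(- \frac{1}{7}\right) 10620 \cdot 24 + 300\right) = 196 \left(- \frac{254880}{7} + 300\right) = 196 \left(- \frac{252780}{7}\right) = -7077840$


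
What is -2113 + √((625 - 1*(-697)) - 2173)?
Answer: -2113 + I*√851 ≈ -2113.0 + 29.172*I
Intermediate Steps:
-2113 + √((625 - 1*(-697)) - 2173) = -2113 + √((625 + 697) - 2173) = -2113 + √(1322 - 2173) = -2113 + √(-851) = -2113 + I*√851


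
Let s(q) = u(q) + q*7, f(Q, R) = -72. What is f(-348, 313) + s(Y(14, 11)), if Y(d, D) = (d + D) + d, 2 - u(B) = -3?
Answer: 206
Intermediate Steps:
u(B) = 5 (u(B) = 2 - 1*(-3) = 2 + 3 = 5)
Y(d, D) = D + 2*d (Y(d, D) = (D + d) + d = D + 2*d)
s(q) = 5 + 7*q (s(q) = 5 + q*7 = 5 + 7*q)
f(-348, 313) + s(Y(14, 11)) = -72 + (5 + 7*(11 + 2*14)) = -72 + (5 + 7*(11 + 28)) = -72 + (5 + 7*39) = -72 + (5 + 273) = -72 + 278 = 206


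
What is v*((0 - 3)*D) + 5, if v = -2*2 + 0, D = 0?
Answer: 5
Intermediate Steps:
v = -4 (v = -4 + 0 = -4)
v*((0 - 3)*D) + 5 = -4*(0 - 3)*0 + 5 = -(-12)*0 + 5 = -4*0 + 5 = 0 + 5 = 5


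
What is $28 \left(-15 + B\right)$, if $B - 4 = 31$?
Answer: $560$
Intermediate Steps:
$B = 35$ ($B = 4 + 31 = 35$)
$28 \left(-15 + B\right) = 28 \left(-15 + 35\right) = 28 \cdot 20 = 560$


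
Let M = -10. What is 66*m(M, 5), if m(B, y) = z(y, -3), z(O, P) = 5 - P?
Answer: 528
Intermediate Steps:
m(B, y) = 8 (m(B, y) = 5 - 1*(-3) = 5 + 3 = 8)
66*m(M, 5) = 66*8 = 528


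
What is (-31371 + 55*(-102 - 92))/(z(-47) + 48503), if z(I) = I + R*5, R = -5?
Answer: -42041/48431 ≈ -0.86806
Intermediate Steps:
z(I) = -25 + I (z(I) = I - 5*5 = I - 25 = -25 + I)
(-31371 + 55*(-102 - 92))/(z(-47) + 48503) = (-31371 + 55*(-102 - 92))/((-25 - 47) + 48503) = (-31371 + 55*(-194))/(-72 + 48503) = (-31371 - 10670)/48431 = -42041*1/48431 = -42041/48431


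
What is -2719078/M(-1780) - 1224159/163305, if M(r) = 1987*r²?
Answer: -256909088678333/34270157389800 ≈ -7.4966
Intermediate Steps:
-2719078/M(-1780) - 1224159/163305 = -2719078/(1987*(-1780)²) - 1224159/163305 = -2719078/(1987*3168400) - 1224159*1/163305 = -2719078/6295610800 - 408053/54435 = -2719078*1/6295610800 - 408053/54435 = -1359539/3147805400 - 408053/54435 = -256909088678333/34270157389800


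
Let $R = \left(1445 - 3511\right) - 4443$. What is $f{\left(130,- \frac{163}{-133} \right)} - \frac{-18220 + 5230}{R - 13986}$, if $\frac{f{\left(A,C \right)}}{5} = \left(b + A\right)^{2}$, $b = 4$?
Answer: $\frac{368005622}{4099} \approx 89779.0$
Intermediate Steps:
$R = -6509$ ($R = -2066 - 4443 = -6509$)
$f{\left(A,C \right)} = 5 \left(4 + A\right)^{2}$
$f{\left(130,- \frac{163}{-133} \right)} - \frac{-18220 + 5230}{R - 13986} = 5 \left(4 + 130\right)^{2} - \frac{-18220 + 5230}{-6509 - 13986} = 5 \cdot 134^{2} - - \frac{12990}{-20495} = 5 \cdot 17956 - \left(-12990\right) \left(- \frac{1}{20495}\right) = 89780 - \frac{2598}{4099} = \frac{368005622}{4099}$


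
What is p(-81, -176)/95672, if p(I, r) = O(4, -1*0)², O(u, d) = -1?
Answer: 1/95672 ≈ 1.0452e-5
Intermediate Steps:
p(I, r) = 1 (p(I, r) = (-1)² = 1)
p(-81, -176)/95672 = 1/95672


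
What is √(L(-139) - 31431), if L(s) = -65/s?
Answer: 2*I*√151817329/139 ≈ 177.29*I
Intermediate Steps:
√(L(-139) - 31431) = √(-65/(-139) - 31431) = √(-65*(-1/139) - 31431) = √(65/139 - 31431) = √(-4368844/139) = 2*I*√151817329/139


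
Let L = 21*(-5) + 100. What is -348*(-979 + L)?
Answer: 342432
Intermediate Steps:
L = -5 (L = -105 + 100 = -5)
-348*(-979 + L) = -348*(-979 - 5) = -348*(-984) = 342432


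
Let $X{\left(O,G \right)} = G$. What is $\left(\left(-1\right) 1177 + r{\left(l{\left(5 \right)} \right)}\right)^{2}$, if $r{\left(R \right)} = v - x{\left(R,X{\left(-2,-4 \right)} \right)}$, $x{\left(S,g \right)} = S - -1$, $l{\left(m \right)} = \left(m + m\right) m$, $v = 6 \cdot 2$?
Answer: $1478656$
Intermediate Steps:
$v = 12$
$l{\left(m \right)} = 2 m^{2}$ ($l{\left(m \right)} = 2 m m = 2 m^{2}$)
$x{\left(S,g \right)} = 1 + S$ ($x{\left(S,g \right)} = S + 1 = 1 + S$)
$r{\left(R \right)} = 11 - R$ ($r{\left(R \right)} = 12 - \left(1 + R\right) = 11 - R$)
$\left(\left(-1\right) 1177 + r{\left(l{\left(5 \right)} \right)}\right)^{2} = \left(\left(-1\right) 1177 + \left(11 - 2 \cdot 5^{2}\right)\right)^{2} = \left(-1177 + \left(11 - 2 \cdot 25\right)\right)^{2} = \left(-1177 + \left(11 - 50\right)\right)^{2} = \left(-1177 - 39\right)^{2} = \left(-1216\right)^{2} = 1478656$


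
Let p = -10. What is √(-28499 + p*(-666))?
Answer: I*√21839 ≈ 147.78*I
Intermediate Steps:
√(-28499 + p*(-666)) = √(-28499 - 10*(-666)) = √(-28499 + 6660) = √(-21839) = I*√21839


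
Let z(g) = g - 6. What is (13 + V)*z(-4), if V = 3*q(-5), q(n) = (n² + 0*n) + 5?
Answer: -1030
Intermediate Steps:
q(n) = 5 + n² (q(n) = (n² + 0) + 5 = n² + 5 = 5 + n²)
z(g) = -6 + g
V = 90 (V = 3*(5 + (-5)²) = 3*(5 + 25) = 3*30 = 90)
(13 + V)*z(-4) = (13 + 90)*(-6 - 4) = 103*(-10) = -1030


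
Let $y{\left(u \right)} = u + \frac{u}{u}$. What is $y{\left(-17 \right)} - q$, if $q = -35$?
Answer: $19$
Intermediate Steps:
$y{\left(u \right)} = 1 + u$ ($y{\left(u \right)} = u + 1 = 1 + u$)
$y{\left(-17 \right)} - q = \left(1 - 17\right) - -35 = -16 + 35 = 19$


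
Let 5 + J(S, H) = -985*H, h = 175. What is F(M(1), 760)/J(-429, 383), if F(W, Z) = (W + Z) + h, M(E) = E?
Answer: -18/7255 ≈ -0.0024810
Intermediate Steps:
J(S, H) = -5 - 985*H
F(W, Z) = 175 + W + Z (F(W, Z) = (W + Z) + 175 = 175 + W + Z)
F(M(1), 760)/J(-429, 383) = (175 + 1 + 760)/(-5 - 985*383) = 936/(-5 - 377255) = 936/(-377260) = 936*(-1/377260) = -18/7255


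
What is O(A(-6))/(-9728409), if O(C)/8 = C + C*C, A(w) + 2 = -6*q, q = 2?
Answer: -1456/9728409 ≈ -0.00014966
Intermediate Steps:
A(w) = -14 (A(w) = -2 - 6*2 = -2 - 12 = -14)
O(C) = 8*C + 8*C² (O(C) = 8*(C + C*C) = 8*(C + C²) = 8*C + 8*C²)
O(A(-6))/(-9728409) = (8*(-14)*(1 - 14))/(-9728409) = (8*(-14)*(-13))*(-1/9728409) = 1456*(-1/9728409) = -1456/9728409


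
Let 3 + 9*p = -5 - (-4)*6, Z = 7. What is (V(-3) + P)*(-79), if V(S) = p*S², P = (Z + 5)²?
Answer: -12640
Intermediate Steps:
P = 144 (P = (7 + 5)² = 12² = 144)
p = 16/9 (p = -⅓ + (-5 - (-4)*6)/9 = -⅓ + (-5 - 1*(-24))/9 = -⅓ + (-5 + 24)/9 = -⅓ + (⅑)*19 = -⅓ + 19/9 = 16/9 ≈ 1.7778)
V(S) = 16*S²/9
(V(-3) + P)*(-79) = ((16/9)*(-3)² + 144)*(-79) = ((16/9)*9 + 144)*(-79) = (16 + 144)*(-79) = 160*(-79) = -12640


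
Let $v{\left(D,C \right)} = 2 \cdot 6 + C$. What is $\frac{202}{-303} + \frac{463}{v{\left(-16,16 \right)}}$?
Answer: $\frac{1333}{84} \approx 15.869$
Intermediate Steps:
$v{\left(D,C \right)} = 12 + C$
$\frac{202}{-303} + \frac{463}{v{\left(-16,16 \right)}} = \frac{202}{-303} + \frac{463}{12 + 16} = 202 \left(- \frac{1}{303}\right) + \frac{463}{28} = - \frac{2}{3} + 463 \cdot \frac{1}{28} = - \frac{2}{3} + \frac{463}{28} = \frac{1333}{84}$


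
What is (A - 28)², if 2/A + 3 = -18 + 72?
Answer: 2033476/2601 ≈ 781.81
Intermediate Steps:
A = 2/51 (A = 2/(-3 + (-18 + 72)) = 2/(-3 + 54) = 2/51 ≈ 0.039216)
(A - 28)² = (2/51 - 28)² = (-1426/51)² = 2033476/2601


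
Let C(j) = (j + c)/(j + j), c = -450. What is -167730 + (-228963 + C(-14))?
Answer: -2776735/7 ≈ -3.9668e+5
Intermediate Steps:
C(j) = (-450 + j)/(2*j) (C(j) = (j - 450)/(j + j) = (-450 + j)/((2*j)) = (-450 + j)*(1/(2*j)) = (-450 + j)/(2*j))
-167730 + (-228963 + C(-14)) = -167730 + (-228963 + (½)*(-450 - 14)/(-14)) = -167730 + (-228963 + (½)*(-1/14)*(-464)) = -167730 + (-228963 + 116/7) = -167730 - 1602625/7 = -2776735/7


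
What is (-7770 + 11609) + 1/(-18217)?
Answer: 69935062/18217 ≈ 3839.0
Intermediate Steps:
(-7770 + 11609) + 1/(-18217) = 3839 - 1/18217 = 69935062/18217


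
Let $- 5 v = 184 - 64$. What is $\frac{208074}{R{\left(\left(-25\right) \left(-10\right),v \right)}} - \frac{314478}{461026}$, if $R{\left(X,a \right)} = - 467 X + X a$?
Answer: $- \frac{33632424606}{14147735375} \approx -2.3772$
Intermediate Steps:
$v = -24$ ($v = - \frac{184 - 64}{5} = \left(- \frac{1}{5}\right) 120 = -24$)
$\frac{208074}{R{\left(\left(-25\right) \left(-10\right),v \right)}} - \frac{314478}{461026} = \frac{208074}{\left(-25\right) \left(-10\right) \left(-467 - 24\right)} - \frac{314478}{461026} = \frac{208074}{250 \left(-491\right)} - \frac{157239}{230513} = \frac{208074}{-122750} - \frac{157239}{230513} = 208074 \left(- \frac{1}{122750}\right) - \frac{157239}{230513} = - \frac{104037}{61375} - \frac{157239}{230513} = - \frac{33632424606}{14147735375}$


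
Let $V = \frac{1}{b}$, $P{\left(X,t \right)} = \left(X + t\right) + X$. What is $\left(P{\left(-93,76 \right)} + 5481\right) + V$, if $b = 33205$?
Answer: $\frac{178344056}{33205} \approx 5371.0$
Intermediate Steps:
$P{\left(X,t \right)} = t + 2 X$
$V = \frac{1}{33205} \approx 3.0116 \cdot 10^{-5}$
$\left(P{\left(-93,76 \right)} + 5481\right) + V = \left(\left(76 + 2 \left(-93\right)\right) + 5481\right) + \frac{1}{33205} = \left(\left(76 - 186\right) + 5481\right) + \frac{1}{33205} = \left(-110 + 5481\right) + \frac{1}{33205} = 5371 + \frac{1}{33205} = \frac{178344056}{33205}$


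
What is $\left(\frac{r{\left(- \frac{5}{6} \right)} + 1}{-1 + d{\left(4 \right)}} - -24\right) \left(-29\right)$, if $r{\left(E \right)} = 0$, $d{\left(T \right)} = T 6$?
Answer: $- \frac{16037}{23} \approx -697.26$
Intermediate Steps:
$d{\left(T \right)} = 6 T$
$\left(\frac{r{\left(- \frac{5}{6} \right)} + 1}{-1 + d{\left(4 \right)}} - -24\right) \left(-29\right) = \left(\frac{0 + 1}{-1 + 6 \cdot 4} - -24\right) \left(-29\right) = \left(1 \frac{1}{-1 + 24} + 24\right) \left(-29\right) = \left(1 \cdot \frac{1}{23} + 24\right) \left(-29\right) = \left(\frac{1}{23} + 24\right) \left(-29\right) = \frac{553}{23} \left(-29\right) = - \frac{16037}{23}$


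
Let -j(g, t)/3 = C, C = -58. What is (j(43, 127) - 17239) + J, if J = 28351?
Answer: 11286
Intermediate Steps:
j(g, t) = 174 (j(g, t) = -3*(-58) = 174)
(j(43, 127) - 17239) + J = (174 - 17239) + 28351 = -17065 + 28351 = 11286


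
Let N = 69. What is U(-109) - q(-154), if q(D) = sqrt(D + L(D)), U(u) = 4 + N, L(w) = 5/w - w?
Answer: 73 - I*sqrt(770)/154 ≈ 73.0 - 0.18019*I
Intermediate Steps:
L(w) = -w + 5/w
U(u) = 73 (U(u) = 4 + 69 = 73)
q(D) = sqrt(5)*sqrt(1/D) (q(D) = sqrt(D + (-D + 5/D)) = sqrt(5/D) = sqrt(5)*sqrt(1/D))
U(-109) - q(-154) = 73 - sqrt(5)*sqrt(1/(-154)) = 73 - sqrt(5)*sqrt(-1/154) = 73 - sqrt(5)*I*sqrt(154)/154 = 73 - I*sqrt(770)/154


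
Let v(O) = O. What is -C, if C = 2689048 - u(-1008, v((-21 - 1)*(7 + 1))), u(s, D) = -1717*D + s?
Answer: -2387864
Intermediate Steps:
u(s, D) = s - 1717*D
C = 2387864 (C = 2689048 - (-1008 - 1717*(-21 - 1)*(7 + 1)) = 2689048 - (-1008 - (-37774)*8) = 2689048 - (-1008 - 1717*(-176)) = 2689048 - (-1008 + 302192) = 2689048 - 1*301184 = 2689048 - 301184 = 2387864)
-C = -1*2387864 = -2387864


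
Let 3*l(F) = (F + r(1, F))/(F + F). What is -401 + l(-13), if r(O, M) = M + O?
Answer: -31253/78 ≈ -400.68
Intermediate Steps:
l(F) = (1 + 2*F)/(6*F) (l(F) = ((F + (F + 1))/(F + F))/3 = ((F + (1 + F))/((2*F)))/3 = ((1 + 2*F)*(1/(2*F)))/3 = ((1 + 2*F)/(2*F))/3 = (1 + 2*F)/(6*F))
-401 + l(-13) = -401 + (1/6)*(1 + 2*(-13))/(-13) = -401 + (1/6)*(-1/13)*(1 - 26) = -401 + (1/6)*(-1/13)*(-25) = -401 + 25/78 = -31253/78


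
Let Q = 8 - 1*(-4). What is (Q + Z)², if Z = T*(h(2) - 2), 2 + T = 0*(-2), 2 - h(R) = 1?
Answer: 196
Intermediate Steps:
h(R) = 1 (h(R) = 2 - 1*1 = 2 - 1 = 1)
Q = 12 (Q = 8 + 4 = 12)
T = -2 (T = -2 + 0*(-2) = -2 + 0 = -2)
Z = 2 (Z = -2*(1 - 2) = -2*(-1) = 2)
(Q + Z)² = (12 + 2)² = 14² = 196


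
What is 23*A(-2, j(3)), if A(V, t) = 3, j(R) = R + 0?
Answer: 69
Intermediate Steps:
j(R) = R
23*A(-2, j(3)) = 23*3 = 69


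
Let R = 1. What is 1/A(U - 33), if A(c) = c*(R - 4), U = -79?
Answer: 1/336 ≈ 0.0029762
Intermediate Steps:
A(c) = -3*c (A(c) = c*(1 - 4) = c*(-3) = -3*c)
1/A(U - 33) = 1/(-3*(-79 - 33)) = 1/(-3*(-112)) = 1/336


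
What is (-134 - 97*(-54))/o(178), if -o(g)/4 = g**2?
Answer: -319/7921 ≈ -0.040273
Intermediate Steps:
o(g) = -4*g**2
(-134 - 97*(-54))/o(178) = (-134 - 97*(-54))/((-4*178**2)) = (-134 + 5238)/((-4*31684)) = 5104/(-126736) = 5104*(-1/126736) = -319/7921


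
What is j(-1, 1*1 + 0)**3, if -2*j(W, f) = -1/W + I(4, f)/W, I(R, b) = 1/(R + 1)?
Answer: -8/125 ≈ -0.064000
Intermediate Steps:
I(R, b) = 1/(1 + R)
j(W, f) = 2/(5*W) (j(W, f) = -(-1/W + 1/((1 + 4)*W))/2 = -(-1/W + 1/(5*W))/2 = -(-2)/(5*W) = 2/(5*W))
j(-1, 1*1 + 0)**3 = ((2/5)/(-1))**3 = ((2/5)*(-1))**3 = (-2/5)**3 = -8/125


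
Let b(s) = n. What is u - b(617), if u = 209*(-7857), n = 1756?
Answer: -1643869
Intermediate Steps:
b(s) = 1756
u = -1642113
u - b(617) = -1642113 - 1*1756 = -1642113 - 1756 = -1643869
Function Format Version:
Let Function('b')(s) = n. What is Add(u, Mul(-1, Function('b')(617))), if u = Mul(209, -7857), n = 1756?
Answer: -1643869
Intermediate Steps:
Function('b')(s) = 1756
u = -1642113
Add(u, Mul(-1, Function('b')(617))) = Add(-1642113, Mul(-1, 1756)) = Add(-1642113, -1756) = -1643869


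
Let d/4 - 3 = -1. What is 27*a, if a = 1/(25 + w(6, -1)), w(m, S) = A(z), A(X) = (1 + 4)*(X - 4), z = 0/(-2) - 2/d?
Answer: 36/5 ≈ 7.2000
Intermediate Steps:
d = 8 (d = 12 + 4*(-1) = 12 - 4 = 8)
z = -1/4 (z = 0/(-2) - 2/8 = 0*(-1/2) - 2*1/8 = 0 - 1/4 = -1/4 ≈ -0.25000)
A(X) = -20 + 5*X (A(X) = 5*(-4 + X) = -20 + 5*X)
w(m, S) = -85/4 (w(m, S) = -20 + 5*(-1/4) = -20 - 5/4 = -85/4)
a = 4/15 (a = 1/(25 - 85/4) = 1/(15/4) = 4/15 ≈ 0.26667)
27*a = 27*(4/15) = 36/5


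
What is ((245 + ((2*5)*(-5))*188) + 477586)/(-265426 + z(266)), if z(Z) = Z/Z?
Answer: -468431/265425 ≈ -1.7648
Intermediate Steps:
z(Z) = 1
((245 + ((2*5)*(-5))*188) + 477586)/(-265426 + z(266)) = ((245 + ((2*5)*(-5))*188) + 477586)/(-265426 + 1) = ((245 + (10*(-5))*188) + 477586)/(-265425) = ((245 - 50*188) + 477586)*(-1/265425) = ((245 - 9400) + 477586)*(-1/265425) = (-9155 + 477586)*(-1/265425) = 468431*(-1/265425) = -468431/265425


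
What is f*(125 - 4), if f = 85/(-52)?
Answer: -10285/52 ≈ -197.79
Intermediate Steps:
f = -85/52 (f = 85*(-1/52) = -85/52 ≈ -1.6346)
f*(125 - 4) = -85*(125 - 4)/52 = -85/52*121 = -10285/52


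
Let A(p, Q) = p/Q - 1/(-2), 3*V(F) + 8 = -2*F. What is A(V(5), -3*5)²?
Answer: 81/100 ≈ 0.81000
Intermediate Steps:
V(F) = -8/3 - 2*F/3 (V(F) = -8/3 + (-2*F)/3 = -8/3 - 2*F/3)
A(p, Q) = ½ + p/Q (A(p, Q) = p/Q - 1*(-½) = p/Q + ½ = ½ + p/Q)
A(V(5), -3*5)² = (((-8/3 - ⅔*5) + (-3*5)/2)/((-3*5)))² = (((-8/3 - 10/3) + (½)*(-15))/(-15))² = (-(-6 - 15/2)/15)² = (-1/15*(-27/2))² = (9/10)² = 81/100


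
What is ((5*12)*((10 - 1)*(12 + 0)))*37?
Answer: 239760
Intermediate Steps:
((5*12)*((10 - 1)*(12 + 0)))*37 = (60*(9*12))*37 = (60*108)*37 = 6480*37 = 239760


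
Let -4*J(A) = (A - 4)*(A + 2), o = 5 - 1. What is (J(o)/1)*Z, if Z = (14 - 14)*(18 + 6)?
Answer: 0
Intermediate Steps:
o = 4
Z = 0 (Z = 0*24 = 0)
J(A) = -(-4 + A)*(2 + A)/4 (J(A) = -(A - 4)*(A + 2)/4 = -(-4 + A)*(2 + A)/4)
(J(o)/1)*Z = ((2 + (½)*4 - ¼*4²)/1)*0 = ((2 + 2 - ¼*16)*1)*0 = ((2 + 2 - 4)*1)*0 = (0*1)*0 = 0*0 = 0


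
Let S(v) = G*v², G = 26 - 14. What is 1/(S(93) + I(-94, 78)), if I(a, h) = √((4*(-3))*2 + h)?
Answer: 1922/199480535 - √6/3590649630 ≈ 9.6343e-6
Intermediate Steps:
I(a, h) = √(-24 + h) (I(a, h) = √(-12*2 + h) = √(-24 + h))
G = 12
S(v) = 12*v²
1/(S(93) + I(-94, 78)) = 1/(12*93² + √(-24 + 78)) = 1/(12*8649 + √54) = 1/(103788 + 3*√6)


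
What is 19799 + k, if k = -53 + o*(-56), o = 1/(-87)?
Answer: 1717958/87 ≈ 19747.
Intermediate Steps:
o = -1/87 ≈ -0.011494
k = -4555/87 (k = -53 - 1/87*(-56) = -53 + 56/87 = -4555/87 ≈ -52.356)
19799 + k = 19799 - 4555/87 = 1717958/87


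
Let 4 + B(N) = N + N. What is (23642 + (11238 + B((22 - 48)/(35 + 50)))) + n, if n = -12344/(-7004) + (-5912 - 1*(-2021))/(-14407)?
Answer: 4399203649483/126133285 ≈ 34877.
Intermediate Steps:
B(N) = -4 + 2*N (B(N) = -4 + (N + N) = -4 + 2*N)
n = 51273143/25226657 (n = -12344*(-1/7004) + (-5912 + 2021)*(-1/14407) = 3086/1751 - 3891*(-1/14407) = 3086/1751 + 3891/14407 = 51273143/25226657 ≈ 2.0325)
(23642 + (11238 + B((22 - 48)/(35 + 50)))) + n = (23642 + (11238 + (-4 + 2*((22 - 48)/(35 + 50))))) + 51273143/25226657 = (23642 + (11238 + (-4 + 2*(-26/85)))) + 51273143/25226657 = (23642 + (11238 + (-4 - 52/85))) + 51273143/25226657 = (23642 + (11238 - 392/85)) + 51273143/25226657 = (23642 + 954838/85) + 51273143/25226657 = 2964408/85 + 51273143/25226657 = 4399203649483/126133285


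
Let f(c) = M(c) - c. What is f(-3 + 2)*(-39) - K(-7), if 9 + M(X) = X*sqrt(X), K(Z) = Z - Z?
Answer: 312 + 39*I ≈ 312.0 + 39.0*I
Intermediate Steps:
K(Z) = 0
M(X) = -9 + X**(3/2) (M(X) = -9 + X*sqrt(X) = -9 + X**(3/2))
f(c) = -9 + c**(3/2) - c (f(c) = (-9 + c**(3/2)) - c = -9 + c**(3/2) - c)
f(-3 + 2)*(-39) - K(-7) = (-9 + (-3 + 2)**(3/2) - (-3 + 2))*(-39) - 1*0 = (-9 + (-1)**(3/2) - 1*(-1))*(-39) + 0 = (-9 - I + 1)*(-39) + 0 = (-8 - I)*(-39) + 0 = (312 + 39*I) + 0 = 312 + 39*I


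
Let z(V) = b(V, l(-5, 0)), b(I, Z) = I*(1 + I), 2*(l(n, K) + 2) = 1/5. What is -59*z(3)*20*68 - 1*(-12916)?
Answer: -949964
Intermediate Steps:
l(n, K) = -19/10 (l(n, K) = -2 + (1/2)/5 = -2 + (1/2)*(1/5) = -2 + 1/10 = -19/10)
z(V) = V*(1 + V)
-59*z(3)*20*68 - 1*(-12916) = -59*3*(1 + 3)*20*68 - 1*(-12916) = -59*3*4*20*68 + 12916 = -708*20*68 + 12916 = -59*240*68 + 12916 = -14160*68 + 12916 = -962880 + 12916 = -949964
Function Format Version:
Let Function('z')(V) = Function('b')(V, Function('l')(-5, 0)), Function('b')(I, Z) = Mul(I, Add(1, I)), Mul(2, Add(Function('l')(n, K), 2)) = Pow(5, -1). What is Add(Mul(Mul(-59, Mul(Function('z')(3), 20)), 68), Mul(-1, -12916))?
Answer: -949964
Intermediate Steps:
Function('l')(n, K) = Rational(-19, 10) (Function('l')(n, K) = Add(-2, Mul(Rational(1, 2), Pow(5, -1))) = Add(-2, Mul(Rational(1, 2), Rational(1, 5))) = Add(-2, Rational(1, 10)) = Rational(-19, 10))
Function('z')(V) = Mul(V, Add(1, V))
Add(Mul(Mul(-59, Mul(Function('z')(3), 20)), 68), Mul(-1, -12916)) = Add(Mul(Mul(-59, Mul(Mul(3, Add(1, 3)), 20)), 68), Mul(-1, -12916)) = Add(Mul(Mul(-59, Mul(Mul(3, 4), 20)), 68), 12916) = Add(Mul(Mul(-59, Mul(12, 20)), 68), 12916) = Add(Mul(Mul(-59, 240), 68), 12916) = Add(Mul(-14160, 68), 12916) = Add(-962880, 12916) = -949964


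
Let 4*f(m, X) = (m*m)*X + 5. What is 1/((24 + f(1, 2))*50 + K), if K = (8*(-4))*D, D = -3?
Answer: 2/2767 ≈ 0.00072280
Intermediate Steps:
f(m, X) = 5/4 + X*m²/4 (f(m, X) = ((m*m)*X + 5)/4 = (m²*X + 5)/4 = (X*m² + 5)/4 = (5 + X*m²)/4 = 5/4 + X*m²/4)
K = 96 (K = (8*(-4))*(-3) = -32*(-3) = 96)
1/((24 + f(1, 2))*50 + K) = 1/((24 + (5/4 + (¼)*2*1²))*50 + 96) = 1/((24 + (5/4 + (¼)*2*1))*50 + 96) = 1/((24 + (5/4 + ½))*50 + 96) = 1/((24 + 7/4)*50 + 96) = 1/((103/4)*50 + 96) = 1/(2575/2 + 96) = 1/(2767/2) = 2/2767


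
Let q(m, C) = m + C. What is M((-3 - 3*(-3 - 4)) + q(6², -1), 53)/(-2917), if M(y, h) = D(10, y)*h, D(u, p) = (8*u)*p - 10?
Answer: -224190/2917 ≈ -76.856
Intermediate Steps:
q(m, C) = C + m
D(u, p) = -10 + 8*p*u (D(u, p) = 8*p*u - 10 = -10 + 8*p*u)
M(y, h) = h*(-10 + 80*y) (M(y, h) = (-10 + 8*y*10)*h = (-10 + 80*y)*h = h*(-10 + 80*y))
M((-3 - 3*(-3 - 4)) + q(6², -1), 53)/(-2917) = (10*53*(-1 + 8*((-3 - 3*(-3 - 4)) + (-1 + 6²))))/(-2917) = (10*53*(-1 + 8*((-3 - 3*(-7)) + (-1 + 36))))*(-1/2917) = (10*53*(-1 + 8*((-3 + 21) + 35)))*(-1/2917) = (10*53*(-1 + 8*(18 + 35)))*(-1/2917) = (10*53*(-1 + 8*53))*(-1/2917) = (10*53*(-1 + 424))*(-1/2917) = (10*53*423)*(-1/2917) = 224190*(-1/2917) = -224190/2917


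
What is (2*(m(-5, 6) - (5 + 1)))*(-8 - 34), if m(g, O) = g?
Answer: 924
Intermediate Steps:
(2*(m(-5, 6) - (5 + 1)))*(-8 - 34) = (2*(-5 - (5 + 1)))*(-8 - 34) = (2*(-5 - 1*6))*(-42) = (2*(-5 - 6))*(-42) = (2*(-11))*(-42) = -22*(-42) = 924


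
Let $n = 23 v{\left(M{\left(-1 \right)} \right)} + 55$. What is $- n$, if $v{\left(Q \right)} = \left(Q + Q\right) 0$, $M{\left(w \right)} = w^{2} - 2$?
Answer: $-55$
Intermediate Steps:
$M{\left(w \right)} = -2 + w^{2}$ ($M{\left(w \right)} = w^{2} - 2 = -2 + w^{2}$)
$v{\left(Q \right)} = 0$ ($v{\left(Q \right)} = 2 Q 0 = 0$)
$n = 55$ ($n = 23 \cdot 0 + 55 = 0 + 55 = 55$)
$- n = \left(-1\right) 55 = -55$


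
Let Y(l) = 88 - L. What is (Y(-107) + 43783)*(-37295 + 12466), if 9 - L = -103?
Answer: -1086492211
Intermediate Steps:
L = 112 (L = 9 - 1*(-103) = 9 + 103 = 112)
Y(l) = -24 (Y(l) = 88 - 1*112 = 88 - 112 = -24)
(Y(-107) + 43783)*(-37295 + 12466) = (-24 + 43783)*(-37295 + 12466) = 43759*(-24829) = -1086492211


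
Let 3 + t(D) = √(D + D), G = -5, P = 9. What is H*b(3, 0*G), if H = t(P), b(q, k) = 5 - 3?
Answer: -6 + 6*√2 ≈ 2.4853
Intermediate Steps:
t(D) = -3 + √2*√D (t(D) = -3 + √(D + D) = -3 + √(2*D) = -3 + √2*√D)
b(q, k) = 2
H = -3 + 3*√2 (H = -3 + √2*√9 = -3 + √2*3 = -3 + 3*√2 ≈ 1.2426)
H*b(3, 0*G) = (-3 + 3*√2)*2 = -6 + 6*√2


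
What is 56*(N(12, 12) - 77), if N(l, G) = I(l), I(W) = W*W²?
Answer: 92456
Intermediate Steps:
I(W) = W³
N(l, G) = l³
56*(N(12, 12) - 77) = 56*(12³ - 77) = 56*(1728 - 77) = 56*1651 = 92456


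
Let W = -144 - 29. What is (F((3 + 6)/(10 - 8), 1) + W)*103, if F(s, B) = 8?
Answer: -16995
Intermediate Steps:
W = -173
(F((3 + 6)/(10 - 8), 1) + W)*103 = (8 - 173)*103 = -165*103 = -16995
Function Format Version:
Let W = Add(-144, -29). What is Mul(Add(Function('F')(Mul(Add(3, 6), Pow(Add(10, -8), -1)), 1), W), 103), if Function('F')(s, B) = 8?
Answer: -16995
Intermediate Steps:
W = -173
Mul(Add(Function('F')(Mul(Add(3, 6), Pow(Add(10, -8), -1)), 1), W), 103) = Mul(Add(8, -173), 103) = Mul(-165, 103) = -16995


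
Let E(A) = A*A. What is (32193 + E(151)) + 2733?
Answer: 57727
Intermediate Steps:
E(A) = A²
(32193 + E(151)) + 2733 = (32193 + 151²) + 2733 = (32193 + 22801) + 2733 = 54994 + 2733 = 57727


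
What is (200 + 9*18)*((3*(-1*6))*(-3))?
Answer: 19548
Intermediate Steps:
(200 + 9*18)*((3*(-1*6))*(-3)) = (200 + 162)*((3*(-6))*(-3)) = 362*(-18*(-3)) = 362*54 = 19548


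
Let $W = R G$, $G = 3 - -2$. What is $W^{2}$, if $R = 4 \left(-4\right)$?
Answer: $6400$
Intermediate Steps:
$R = -16$
$G = 5$ ($G = 3 + 2 = 5$)
$W = -80$ ($W = \left(-16\right) 5 = -80$)
$W^{2} = \left(-80\right)^{2} = 6400$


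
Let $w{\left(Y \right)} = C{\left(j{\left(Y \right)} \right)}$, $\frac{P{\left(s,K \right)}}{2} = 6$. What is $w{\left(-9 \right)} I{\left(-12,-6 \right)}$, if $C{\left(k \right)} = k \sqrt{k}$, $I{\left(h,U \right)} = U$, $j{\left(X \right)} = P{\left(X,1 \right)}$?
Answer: $- 144 \sqrt{3} \approx -249.42$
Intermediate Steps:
$P{\left(s,K \right)} = 12$ ($P{\left(s,K \right)} = 2 \cdot 6 = 12$)
$j{\left(X \right)} = 12$
$C{\left(k \right)} = k^{\frac{3}{2}}$
$w{\left(Y \right)} = 24 \sqrt{3}$ ($w{\left(Y \right)} = 12^{\frac{3}{2}} = 24 \sqrt{3}$)
$w{\left(-9 \right)} I{\left(-12,-6 \right)} = 24 \sqrt{3} \left(-6\right) = - 144 \sqrt{3}$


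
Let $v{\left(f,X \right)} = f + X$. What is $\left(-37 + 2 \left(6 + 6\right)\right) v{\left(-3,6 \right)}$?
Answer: $-39$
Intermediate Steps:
$v{\left(f,X \right)} = X + f$
$\left(-37 + 2 \left(6 + 6\right)\right) v{\left(-3,6 \right)} = \left(-37 + 2 \left(6 + 6\right)\right) \left(6 - 3\right) = \left(-37 + 2 \cdot 12\right) 3 = \left(-37 + 24\right) 3 = \left(-13\right) 3 = -39$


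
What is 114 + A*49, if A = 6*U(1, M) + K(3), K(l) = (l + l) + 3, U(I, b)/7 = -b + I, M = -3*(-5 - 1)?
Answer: -34431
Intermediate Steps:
M = 18 (M = -3*(-6) = 18)
U(I, b) = -7*b + 7*I (U(I, b) = 7*(-b + I) = 7*(I - b) = -7*b + 7*I)
K(l) = 3 + 2*l (K(l) = 2*l + 3 = 3 + 2*l)
A = -705 (A = 6*(-7*18 + 7*1) + (3 + 2*3) = 6*(-126 + 7) + (3 + 6) = 6*(-119) + 9 = -714 + 9 = -705)
114 + A*49 = 114 - 705*49 = 114 - 34545 = -34431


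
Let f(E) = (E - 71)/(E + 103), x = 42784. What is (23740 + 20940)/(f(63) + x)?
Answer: 927110/887767 ≈ 1.0443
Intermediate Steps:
f(E) = (-71 + E)/(103 + E)
(23740 + 20940)/(f(63) + x) = (23740 + 20940)/((-71 + 63)/(103 + 63) + 42784) = 44680/(-8/166 + 42784) = 44680/((1/166)*(-8) + 42784) = 44680/(-4/83 + 42784) = 44680/(3551068/83) = 44680*(83/3551068) = 927110/887767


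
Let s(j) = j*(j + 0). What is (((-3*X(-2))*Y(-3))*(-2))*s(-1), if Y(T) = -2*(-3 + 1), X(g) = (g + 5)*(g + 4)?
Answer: 144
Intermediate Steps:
X(g) = (4 + g)*(5 + g) (X(g) = (5 + g)*(4 + g) = (4 + g)*(5 + g))
s(j) = j**2 (s(j) = j*j = j**2)
Y(T) = 4 (Y(T) = -2*(-2) = 4)
(((-3*X(-2))*Y(-3))*(-2))*s(-1) = ((-3*(20 + (-2)**2 + 9*(-2))*4)*(-2))*(-1)**2 = ((-3*(20 + 4 - 18)*4)*(-2))*1 = ((-3*6*4)*(-2))*1 = (-18*4*(-2))*1 = -72*(-2)*1 = 144*1 = 144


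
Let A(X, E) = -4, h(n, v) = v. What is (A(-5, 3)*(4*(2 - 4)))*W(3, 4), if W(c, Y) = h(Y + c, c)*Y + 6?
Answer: 576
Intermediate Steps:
W(c, Y) = 6 + Y*c (W(c, Y) = c*Y + 6 = Y*c + 6 = 6 + Y*c)
(A(-5, 3)*(4*(2 - 4)))*W(3, 4) = (-16*(2 - 4))*(6 + 4*3) = (-16*(-2))*(6 + 12) = -4*(-8)*18 = 32*18 = 576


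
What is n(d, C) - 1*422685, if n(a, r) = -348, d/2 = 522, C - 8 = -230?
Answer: -423033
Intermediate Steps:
C = -222 (C = 8 - 230 = -222)
d = 1044 (d = 2*522 = 1044)
n(d, C) - 1*422685 = -348 - 1*422685 = -348 - 422685 = -423033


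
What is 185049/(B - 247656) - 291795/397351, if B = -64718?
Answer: -164678576529/124122121274 ≈ -1.3267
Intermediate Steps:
185049/(B - 247656) - 291795/397351 = 185049/(-64718 - 247656) - 291795/397351 = 185049/(-312374) - 291795*1/397351 = 185049*(-1/312374) - 291795/397351 = -185049/312374 - 291795/397351 = -164678576529/124122121274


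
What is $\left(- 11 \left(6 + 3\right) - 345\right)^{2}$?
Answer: $197136$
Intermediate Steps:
$\left(- 11 \left(6 + 3\right) - 345\right)^{2} = \left(\left(-11\right) 9 - 345\right)^{2} = \left(-99 - 345\right)^{2} = \left(-444\right)^{2} = 197136$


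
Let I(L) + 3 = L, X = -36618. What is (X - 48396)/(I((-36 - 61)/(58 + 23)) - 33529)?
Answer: 6886134/2716189 ≈ 2.5352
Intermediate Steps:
I(L) = -3 + L
(X - 48396)/(I((-36 - 61)/(58 + 23)) - 33529) = (-36618 - 48396)/((-3 + (-36 - 61)/(58 + 23)) - 33529) = -85014/((-3 - 97/81) - 33529) = -85014/(-340/81 - 33529) = -85014/(-2716189/81) = -85014*(-81/2716189) = 6886134/2716189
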